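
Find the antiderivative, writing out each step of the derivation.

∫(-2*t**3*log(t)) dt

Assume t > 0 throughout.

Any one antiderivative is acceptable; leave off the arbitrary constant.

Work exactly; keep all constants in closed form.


Step 1. Integrate ∫(-2*t**3*log(t)) dt by parts with u = log(t), dv = (-2*t**3) dt, so v = -t**4/2 [assuming t > 0]: now -t**4*log(t)/2 + ∫(t**3/2) dt.
Step 2. Evaluate the standard form: now -t**4*log(t)/2 + t**4/8.
Answer: -t**4*log(t)/2 + t**4/8.


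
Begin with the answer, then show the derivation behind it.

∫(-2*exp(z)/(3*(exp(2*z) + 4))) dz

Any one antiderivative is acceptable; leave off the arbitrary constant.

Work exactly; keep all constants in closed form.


The answer is -atan(exp(z)/2)/3.
Step 1. Substitute u = exp(z), turning ∫(-2*exp(z)/(3*(exp(2*z) + 4))) dz into ∫(-2/(3*(u**2 + 4))) du: now ∫(-2/(3*(u**2 + 4))) du.
Step 2. Evaluate the standard form: now -atan(u/2)/3.
Step 3. Substitute back u = exp(z): now -atan(exp(z)/2)/3.
Answer: -atan(exp(z)/2)/3.


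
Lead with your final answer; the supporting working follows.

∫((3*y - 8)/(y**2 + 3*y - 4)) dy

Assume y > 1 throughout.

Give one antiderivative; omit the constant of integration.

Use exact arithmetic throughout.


The answer is -log(y - 1) + 4*log(y + 4).
Step 1. Decompose ∫((3*y - 8)/(y**2 + 3*y - 4)) dy by partial fractions, (3*y - 8)/(y**2 + 3*y - 4) = 4/(y + 4) - 1/(y - 1): now ∫(-1/(y - 1)) dy + ∫(4/(y + 4)) dy.
Step 2. Evaluate the standard form [assuming y > -4]: now 4*log(y + 4) + ∫(-1/(y - 1)) dy.
Step 3. Evaluate the standard form [assuming y > 1]: now -log(y - 1) + 4*log(y + 4).
Answer: -log(y - 1) + 4*log(y + 4).


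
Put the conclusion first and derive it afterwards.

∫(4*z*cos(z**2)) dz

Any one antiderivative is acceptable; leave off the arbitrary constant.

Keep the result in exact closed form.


The answer is 2*sin(z**2).
Step 1. Substitute u = z**2, turning ∫(4*z*cos(z**2)) dz into ∫(2*cos(u)) du: now ∫(2*cos(u)) du.
Step 2. Evaluate the standard form: now 2*sin(u).
Step 3. Substitute back u = z**2: now 2*sin(z**2).
Answer: 2*sin(z**2).


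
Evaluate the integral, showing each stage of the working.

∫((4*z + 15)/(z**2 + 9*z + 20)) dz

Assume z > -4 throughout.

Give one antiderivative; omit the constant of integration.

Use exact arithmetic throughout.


Step 1. Decompose ∫((4*z + 15)/(z**2 + 9*z + 20)) dz by partial fractions, (4*z + 15)/(z**2 + 9*z + 20) = 5/(z + 5) - 1/(z + 4): now ∫(-1/(z + 4)) dz + ∫(5/(z + 5)) dz.
Step 2. Evaluate the standard form [assuming z > -4]: now -log(z + 4) + ∫(5/(z + 5)) dz.
Step 3. Evaluate the standard form [assuming z > -5]: now -log(z + 4) + 5*log(z + 5).
Answer: -log(z + 4) + 5*log(z + 5).


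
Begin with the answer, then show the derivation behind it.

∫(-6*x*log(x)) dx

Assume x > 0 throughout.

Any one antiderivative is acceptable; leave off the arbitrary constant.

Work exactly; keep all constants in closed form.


The answer is -3*x**2*log(x) + 3*x**2/2.
Step 1. Integrate ∫(-6*x*log(x)) dx by parts with u = log(x), dv = (-6*x) dx, so v = -3*x**2 [assuming x > 0]: now -3*x**2*log(x) + ∫(3*x) dx.
Step 2. Evaluate the standard form: now -3*x**2*log(x) + 3*x**2/2.
Answer: -3*x**2*log(x) + 3*x**2/2.


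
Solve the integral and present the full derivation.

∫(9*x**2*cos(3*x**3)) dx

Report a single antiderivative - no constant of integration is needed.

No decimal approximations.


Step 1. Substitute u = x**3, turning ∫(9*x**2*cos(3*x**3)) dx into ∫(3*cos(3*u)) du: now ∫(3*cos(3*u)) du.
Step 2. Evaluate the standard form: now sin(3*u).
Step 3. Substitute back u = x**3: now sin(3*x**3).
Answer: sin(3*x**3).


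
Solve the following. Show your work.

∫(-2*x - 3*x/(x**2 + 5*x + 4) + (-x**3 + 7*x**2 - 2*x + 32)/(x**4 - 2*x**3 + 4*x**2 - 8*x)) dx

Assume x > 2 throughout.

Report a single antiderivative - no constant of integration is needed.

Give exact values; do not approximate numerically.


Step 1. Rewrite: now ∫(-2*x) dx + ∫(-3*x/(x**2 + 5*x + 4)) dx + ∫((-x**3 + 7*x**2 - 2*x + 32)/(x**4 - 2*x**3 + 4*x**2 - 8*x)) dx.
Step 2. Evaluate the standard form: now -x**2 + ∫(-3*x/(x**2 + 5*x + 4)) dx + ∫((-x**3 + 7*x**2 - 2*x + 32)/(x**4 - 2*x**3 + 4*x**2 - 8*x)) dx.
Step 3. Decompose ∫(-3*x/(x**2 + 5*x + 4)) dx by partial fractions, -3*x/(x**2 + 5*x + 4) = -4/(x + 4) + 1/(x + 1): now -x**2 + ∫((-x**3 + 7*x**2 - 2*x + 32)/(x**4 - 2*x**3 + 4*x**2 - 8*x)) dx + ∫(1/(x + 1)) dx + ∫(-4/(x + 4)) dx.
Step 4. Evaluate the standard form [assuming x > -1]: now -x**2 + log(x + 1) + ∫((-x**3 + 7*x**2 - 2*x + 32)/(x**4 - 2*x**3 + 4*x**2 - 8*x)) dx + ∫(-4/(x + 4)) dx.
Step 5. Evaluate the standard form [assuming x > -4]: now -x**2 + log(x + 1) - 4*log(x + 4) + ∫((-x**3 + 7*x**2 - 2*x + 32)/(x**4 - 2*x**3 + 4*x**2 - 8*x)) dx.
Step 6. Decompose ∫((-x**3 + 7*x**2 - 2*x + 32)/(x**4 - 2*x**3 + 4*x**2 - 8*x)) dx by partial fractions, (-x**3 + 7*x**2 - 2*x + 32)/(x**4 - 2*x**3 + 4*x**2 - 8*x) = -1/(x**2 + 4) + 3/(x - 2) - 4/x: now -x**2 + log(x + 1) - 4*log(x + 4) + ∫(-4/x) dx + ∫(3/(x - 2)) dx + ∫(-1/(x**2 + 4)) dx.
Step 7. Evaluate the standard form [assuming x > 0]: now -x**2 - 4*log(x) + log(x + 1) - 4*log(x + 4) + ∫(3/(x - 2)) dx + ∫(-1/(x**2 + 4)) dx.
Step 8. Evaluate the standard form [assuming x > 2]: now -x**2 - 4*log(x) + 3*log(x - 2) + log(x + 1) - 4*log(x + 4) + ∫(-1/(x**2 + 4)) dx.
Step 9. Evaluate the standard form: now -x**2 - 4*log(x) + 3*log(x - 2) + log(x + 1) - 4*log(x + 4) - atan(x/2)/2.
Answer: -x**2 - 4*log(x) + 3*log(x - 2) + log(x + 1) - 4*log(x + 4) - atan(x/2)/2.


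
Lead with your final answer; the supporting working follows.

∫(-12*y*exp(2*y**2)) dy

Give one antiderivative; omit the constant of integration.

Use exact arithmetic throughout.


The answer is -3*exp(2*y**2).
Step 1. Substitute u = y**2, turning ∫(-12*y*exp(2*y**2)) dy into ∫(-6*exp(2*u)) du: now ∫(-6*exp(2*u)) du.
Step 2. Evaluate the standard form: now -3*exp(2*u).
Step 3. Substitute back u = y**2: now -3*exp(2*y**2).
Answer: -3*exp(2*y**2).


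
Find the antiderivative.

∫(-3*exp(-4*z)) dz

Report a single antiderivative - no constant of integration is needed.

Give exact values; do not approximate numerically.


Answer: 3*exp(-4*z)/4.


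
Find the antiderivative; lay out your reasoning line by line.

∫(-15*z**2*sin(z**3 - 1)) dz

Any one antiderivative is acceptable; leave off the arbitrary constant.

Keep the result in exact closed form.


Step 1. Substitute u = z**3 - 1, turning ∫(-15*z**2*sin(z**3 - 1)) dz into ∫(-5*sin(u)) du: now ∫(-5*sin(u)) du.
Step 2. Evaluate the standard form: now 5*cos(u).
Step 3. Substitute back u = z**3 - 1: now 5*cos(z**3 - 1).
Answer: 5*cos(z**3 - 1).


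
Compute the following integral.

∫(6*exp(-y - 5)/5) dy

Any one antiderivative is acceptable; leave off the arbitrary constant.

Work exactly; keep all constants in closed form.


Answer: -6*exp(-y - 5)/5.


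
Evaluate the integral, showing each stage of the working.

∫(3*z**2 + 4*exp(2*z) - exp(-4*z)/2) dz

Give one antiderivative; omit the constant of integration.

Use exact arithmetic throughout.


Step 1. Rewrite: now ∫(3*z**2) dz + ∫(-exp(-4*z)/2) dz + ∫(4*exp(2*z)) dz.
Step 2. Evaluate the standard form: now z**3 + ∫(-exp(-4*z)/2) dz + ∫(4*exp(2*z)) dz.
Step 3. Evaluate the standard form: now z**3 + 2*exp(2*z) + ∫(-exp(-4*z)/2) dz.
Step 4. Evaluate the standard form: now z**3 + 2*exp(2*z) + exp(-4*z)/8.
Answer: z**3 + 2*exp(2*z) + exp(-4*z)/8.


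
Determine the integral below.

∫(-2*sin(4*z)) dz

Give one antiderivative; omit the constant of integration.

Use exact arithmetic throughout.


Answer: cos(4*z)/2.


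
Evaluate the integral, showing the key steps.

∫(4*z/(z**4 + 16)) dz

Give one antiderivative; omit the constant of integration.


Step 1. Substitute u = z**2, turning ∫(4*z/(z**4 + 16)) dz into ∫(2/(u**2 + 16)) du: now ∫(2/(u**2 + 16)) du.
Step 2. Evaluate the standard form: now atan(u/4)/2.
Step 3. Substitute back u = z**2: now atan(z**2/4)/2.
Answer: atan(z**2/4)/2.


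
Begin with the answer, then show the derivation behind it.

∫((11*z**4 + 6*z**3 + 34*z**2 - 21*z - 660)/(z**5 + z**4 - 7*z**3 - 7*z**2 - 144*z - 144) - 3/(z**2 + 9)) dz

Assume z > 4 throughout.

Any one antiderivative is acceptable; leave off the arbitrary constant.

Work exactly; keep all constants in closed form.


The answer is 3*log(z - 4) + 4*log(z + 1) + 4*log(z + 4).
Step 1. Rewrite: now ∫((11*z**4 + 6*z**3 + 34*z**2 - 21*z - 660)/(z**5 + z**4 - 7*z**3 - 7*z**2 - 144*z - 144)) dz + ∫(-3/(z**2 + 9)) dz.
Step 2. Evaluate the standard form: now -atan(z/3) + ∫((11*z**4 + 6*z**3 + 34*z**2 - 21*z - 660)/(z**5 + z**4 - 7*z**3 - 7*z**2 - 144*z - 144)) dz.
Step 3. Decompose ∫((11*z**4 + 6*z**3 + 34*z**2 - 21*z - 660)/(z**5 + z**4 - 7*z**3 - 7*z**2 - 144*z - 144)) dz by partial fractions, (11*z**4 + 6*z**3 + 34*z**2 - 21*z - 660)/(z**5 + z**4 - 7*z**3 - 7*z**2 - 144*z - 144) = 3/(z**2 + 9) + 4/(z + 4) + 4/(z + 1) + 3/(z - 4): now -atan(z/3) + ∫(3/(z - 4)) dz + ∫(4/(z + 1)) dz + ∫(4/(z + 4)) dz + ∫(3/(z**2 + 9)) dz.
Step 4. Evaluate the standard form [assuming z > -1]: now 4*log(z + 1) - atan(z/3) + ∫(3/(z - 4)) dz + ∫(4/(z + 4)) dz + ∫(3/(z**2 + 9)) dz.
Step 5. Evaluate the standard form [assuming z > -4]: now 4*log(z + 1) + 4*log(z + 4) - atan(z/3) + ∫(3/(z - 4)) dz + ∫(3/(z**2 + 9)) dz.
Step 6. Evaluate the standard form [assuming z > 4]: now 3*log(z - 4) + 4*log(z + 1) + 4*log(z + 4) - atan(z/3) + ∫(3/(z**2 + 9)) dz.
Step 7. Evaluate the standard form: now 3*log(z - 4) + 4*log(z + 1) + 4*log(z + 4).
Answer: 3*log(z - 4) + 4*log(z + 1) + 4*log(z + 4).


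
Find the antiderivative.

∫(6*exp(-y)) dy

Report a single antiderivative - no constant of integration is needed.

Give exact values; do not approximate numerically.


Answer: -6*exp(-y).


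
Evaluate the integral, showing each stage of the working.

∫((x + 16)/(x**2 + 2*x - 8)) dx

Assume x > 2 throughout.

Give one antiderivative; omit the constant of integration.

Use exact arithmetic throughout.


Step 1. Decompose ∫((x + 16)/(x**2 + 2*x - 8)) dx by partial fractions, (x + 16)/(x**2 + 2*x - 8) = -2/(x + 4) + 3/(x - 2): now ∫(3/(x - 2)) dx + ∫(-2/(x + 4)) dx.
Step 2. Evaluate the standard form [assuming x > -4]: now -2*log(x + 4) + ∫(3/(x - 2)) dx.
Step 3. Evaluate the standard form [assuming x > 2]: now 3*log(x - 2) - 2*log(x + 4).
Answer: 3*log(x - 2) - 2*log(x + 4).


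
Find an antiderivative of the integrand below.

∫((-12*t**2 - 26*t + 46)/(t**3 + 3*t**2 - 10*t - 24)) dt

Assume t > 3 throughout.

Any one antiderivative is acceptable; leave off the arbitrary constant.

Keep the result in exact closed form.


Answer: -4*log(t - 3) - 5*log(t + 2) - 3*log(t + 4).


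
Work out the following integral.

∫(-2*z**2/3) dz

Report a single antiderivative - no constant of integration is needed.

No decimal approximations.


Answer: -2*z**3/9.


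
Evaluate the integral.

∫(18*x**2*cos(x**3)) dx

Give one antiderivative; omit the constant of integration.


Answer: 6*sin(x**3).


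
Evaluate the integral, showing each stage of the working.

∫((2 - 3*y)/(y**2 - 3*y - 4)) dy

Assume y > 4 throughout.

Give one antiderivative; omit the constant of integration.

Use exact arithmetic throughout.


Step 1. Decompose ∫((2 - 3*y)/(y**2 - 3*y - 4)) dy by partial fractions, (2 - 3*y)/(y**2 - 3*y - 4) = -1/(y + 1) - 2/(y - 4): now ∫(-2/(y - 4)) dy + ∫(-1/(y + 1)) dy.
Step 2. Evaluate the standard form [assuming y > -1]: now -log(y + 1) + ∫(-2/(y - 4)) dy.
Step 3. Evaluate the standard form [assuming y > 4]: now -2*log(y - 4) - log(y + 1).
Answer: -2*log(y - 4) - log(y + 1).


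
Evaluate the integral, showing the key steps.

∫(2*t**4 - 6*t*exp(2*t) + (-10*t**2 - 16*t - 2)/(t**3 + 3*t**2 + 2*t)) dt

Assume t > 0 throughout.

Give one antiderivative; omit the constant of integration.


Step 1. Rewrite: now ∫(2*t**4) dt + ∫(-6*t*exp(2*t)) dt + ∫((-10*t**2 - 16*t - 2)/(t**3 + 3*t**2 + 2*t)) dt.
Step 2. Decompose ∫((-10*t**2 - 16*t - 2)/(t**3 + 3*t**2 + 2*t)) dt by partial fractions, (-10*t**2 - 16*t - 2)/(t**3 + 3*t**2 + 2*t) = -5/(t + 2) - 4/(t + 1) - 1/t: now ∫(-1/t) dt + ∫(2*t**4) dt + ∫(-6*t*exp(2*t)) dt + ∫(-4/(t + 1)) dt + ∫(-5/(t + 2)) dt.
Step 3. Evaluate the standard form [assuming t > 0]: now -log(t) + ∫(2*t**4) dt + ∫(-6*t*exp(2*t)) dt + ∫(-4/(t + 1)) dt + ∫(-5/(t + 2)) dt.
Step 4. Evaluate the standard form [assuming t > -1]: now -log(t) - 4*log(t + 1) + ∫(2*t**4) dt + ∫(-6*t*exp(2*t)) dt + ∫(-5/(t + 2)) dt.
Step 5. Evaluate the standard form [assuming t > -2]: now -log(t) - 4*log(t + 1) - 5*log(t + 2) + ∫(2*t**4) dt + ∫(-6*t*exp(2*t)) dt.
Step 6. Integrate ∫(-6*t*exp(2*t)) dt by parts with u = t, dv = (-6*exp(2*t)) dt, so v = -3*exp(2*t): now -3*t*exp(2*t) - log(t) - 4*log(t + 1) - 5*log(t + 2) + ∫(2*t**4) dt + ∫(3*exp(2*t)) dt.
Step 7. Evaluate the standard form: now -3*t*exp(2*t) + 3*exp(2*t)/2 - log(t) - 4*log(t + 1) - 5*log(t + 2) + ∫(2*t**4) dt.
Step 8. Evaluate the standard form: now 2*t**5/5 - 3*t*exp(2*t) + 3*exp(2*t)/2 - log(t) - 4*log(t + 1) - 5*log(t + 2).
Answer: 2*t**5/5 - 3*t*exp(2*t) + 3*exp(2*t)/2 - log(t) - 4*log(t + 1) - 5*log(t + 2).


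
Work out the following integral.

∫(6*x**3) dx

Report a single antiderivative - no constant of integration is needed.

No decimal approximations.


Answer: 3*x**4/2.


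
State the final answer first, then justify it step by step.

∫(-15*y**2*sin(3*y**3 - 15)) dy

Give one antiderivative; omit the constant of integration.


The answer is 5*cos(3*y**3 - 15)/3.
Step 1. Substitute u = y**3 - 5, turning ∫(-15*y**2*sin(3*y**3 - 15)) dy into ∫(-5*sin(3*u)) du: now ∫(-5*sin(3*u)) du.
Step 2. Evaluate the standard form: now 5*cos(3*u)/3.
Step 3. Substitute back u = y**3 - 5: now 5*cos(3*y**3 - 15)/3.
Answer: 5*cos(3*y**3 - 15)/3.


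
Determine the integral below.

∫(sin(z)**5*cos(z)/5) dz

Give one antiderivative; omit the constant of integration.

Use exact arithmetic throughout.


Answer: sin(z)**6/30.


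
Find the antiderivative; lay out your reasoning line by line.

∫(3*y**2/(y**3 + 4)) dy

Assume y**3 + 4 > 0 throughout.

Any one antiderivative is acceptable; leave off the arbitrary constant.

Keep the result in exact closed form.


Step 1. Substitute u = y**3 + 4, turning ∫(3*y**2/(y**3 + 4)) dy into ∫(1/u) du: now ∫(1/u) du.
Step 2. Evaluate the standard form [assuming u > 0]: now log(u).
Step 3. Substitute back u = y**3 + 4: now log(y**3 + 4).
Answer: log(y**3 + 4).


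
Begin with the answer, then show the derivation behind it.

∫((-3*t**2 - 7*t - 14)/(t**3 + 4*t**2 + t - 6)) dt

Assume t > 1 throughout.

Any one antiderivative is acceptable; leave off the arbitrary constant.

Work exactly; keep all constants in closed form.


The answer is -2*log(t - 1) + 4*log(t + 2) - 5*log(t + 3).
Step 1. Decompose ∫((-3*t**2 - 7*t - 14)/(t**3 + 4*t**2 + t - 6)) dt by partial fractions, (-3*t**2 - 7*t - 14)/(t**3 + 4*t**2 + t - 6) = -5/(t + 3) + 4/(t + 2) - 2/(t - 1): now ∫(-2/(t - 1)) dt + ∫(4/(t + 2)) dt + ∫(-5/(t + 3)) dt.
Step 2. Evaluate the standard form [assuming t > -2]: now 4*log(t + 2) + ∫(-2/(t - 1)) dt + ∫(-5/(t + 3)) dt.
Step 3. Evaluate the standard form [assuming t > 1]: now -2*log(t - 1) + 4*log(t + 2) + ∫(-5/(t + 3)) dt.
Step 4. Evaluate the standard form [assuming t > -3]: now -2*log(t - 1) + 4*log(t + 2) - 5*log(t + 3).
Answer: -2*log(t - 1) + 4*log(t + 2) - 5*log(t + 3).


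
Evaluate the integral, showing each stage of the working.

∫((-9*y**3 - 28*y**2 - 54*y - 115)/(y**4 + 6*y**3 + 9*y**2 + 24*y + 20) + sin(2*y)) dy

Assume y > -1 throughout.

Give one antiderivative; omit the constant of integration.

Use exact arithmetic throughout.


Step 1. Rewrite: now ∫((-9*y**3 - 28*y**2 - 54*y - 115)/(y**4 + 6*y**3 + 9*y**2 + 24*y + 20)) dy + ∫(sin(2*y)) dy.
Step 2. Evaluate the standard form: now -cos(2*y)/2 + ∫((-9*y**3 - 28*y**2 - 54*y - 115)/(y**4 + 6*y**3 + 9*y**2 + 24*y + 20)) dy.
Step 3. Decompose ∫((-9*y**3 - 28*y**2 - 54*y - 115)/(y**4 + 6*y**3 + 9*y**2 + 24*y + 20)) dy by partial fractions, (-9*y**3 - 28*y**2 - 54*y - 115)/(y**4 + 6*y**3 + 9*y**2 + 24*y + 20) = -3/(y**2 + 4) - 5/(y + 5) - 4/(y + 1): now -cos(2*y)/2 + ∫(-4/(y + 1)) dy + ∫(-5/(y + 5)) dy + ∫(-3/(y**2 + 4)) dy.
Step 4. Evaluate the standard form [assuming y > -5]: now -5*log(y + 5) - cos(2*y)/2 + ∫(-4/(y + 1)) dy + ∫(-3/(y**2 + 4)) dy.
Step 5. Evaluate the standard form [assuming y > -1]: now -4*log(y + 1) - 5*log(y + 5) - cos(2*y)/2 + ∫(-3/(y**2 + 4)) dy.
Step 6. Evaluate the standard form: now -4*log(y + 1) - 5*log(y + 5) - cos(2*y)/2 - 3*atan(y/2)/2.
Answer: -4*log(y + 1) - 5*log(y + 5) - cos(2*y)/2 - 3*atan(y/2)/2.


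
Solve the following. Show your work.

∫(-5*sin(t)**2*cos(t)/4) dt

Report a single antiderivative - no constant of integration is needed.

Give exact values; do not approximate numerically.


Step 1. Substitute u = sin(t), turning ∫(-5*sin(t)**2*cos(t)/4) dt into ∫(-5*u**2/4) du: now ∫(-5*u**2/4) du.
Step 2. Evaluate the standard form: now -5*u**3/12.
Step 3. Substitute back u = sin(t): now -5*sin(t)**3/12.
Answer: -5*sin(t)**3/12.


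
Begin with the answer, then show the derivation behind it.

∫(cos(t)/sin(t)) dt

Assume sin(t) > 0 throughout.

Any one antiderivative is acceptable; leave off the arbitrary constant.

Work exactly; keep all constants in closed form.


The answer is log(sin(t)).
Step 1. Substitute u = sin(t), turning ∫(cos(t)/sin(t)) dt into ∫(1/u) du: now ∫(1/u) du.
Step 2. Evaluate the standard form [assuming u > 0]: now log(u).
Step 3. Substitute back u = sin(t): now log(sin(t)).
Answer: log(sin(t)).


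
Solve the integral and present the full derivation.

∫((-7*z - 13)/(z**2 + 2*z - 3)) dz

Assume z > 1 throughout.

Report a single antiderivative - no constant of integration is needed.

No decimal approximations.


Step 1. Decompose ∫((-7*z - 13)/(z**2 + 2*z - 3)) dz by partial fractions, (-7*z - 13)/(z**2 + 2*z - 3) = -2/(z + 3) - 5/(z - 1): now ∫(-5/(z - 1)) dz + ∫(-2/(z + 3)) dz.
Step 2. Evaluate the standard form [assuming z > 1]: now -5*log(z - 1) + ∫(-2/(z + 3)) dz.
Step 3. Evaluate the standard form [assuming z > -3]: now -5*log(z - 1) - 2*log(z + 3).
Answer: -5*log(z - 1) - 2*log(z + 3).


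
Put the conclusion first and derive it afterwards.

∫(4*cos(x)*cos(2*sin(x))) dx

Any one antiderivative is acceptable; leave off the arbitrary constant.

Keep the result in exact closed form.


The answer is 2*sin(2*sin(x)).
Step 1. Substitute u = sin(x), turning ∫(4*cos(x)*cos(2*sin(x))) dx into ∫(4*cos(2*u)) du: now ∫(4*cos(2*u)) du.
Step 2. Evaluate the standard form: now 2*sin(2*u).
Step 3. Substitute back u = sin(x): now 2*sin(2*sin(x)).
Answer: 2*sin(2*sin(x)).


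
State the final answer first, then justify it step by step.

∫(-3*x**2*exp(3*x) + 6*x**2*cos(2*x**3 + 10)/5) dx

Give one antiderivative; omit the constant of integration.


The answer is -x**2*exp(3*x) + 2*x*exp(3*x)/3 - 2*exp(3*x)/9 + sin(2*x**3 + 10)/5.
Step 1. Rewrite: now ∫(-3*x**2*exp(3*x)) dx + ∫(6*x**2*cos(2*x**3 + 10)/5) dx.
Step 2. Substitute u = x**3 + 5, turning ∫(6*x**2*cos(2*x**3 + 10)/5) dx into ∫(2*cos(2*u)/5) du: now ∫(-3*x**2*exp(3*x)) dx + ∫(2*cos(2*u)/5) du.
Step 3. Evaluate the standard form: now sin(2*u)/5 + ∫(-3*x**2*exp(3*x)) dx.
Step 4. Substitute back u = x**3 + 5: now sin(2*x**3 + 10)/5 + ∫(-3*x**2*exp(3*x)) dx.
Step 5. Integrate ∫(-3*x**2*exp(3*x)) dx by parts with u = x**2, dv = (-3*exp(3*x)) dx, so v = -exp(3*x): now -x**2*exp(3*x) + sin(2*x**3 + 10)/5 + ∫(2*x*exp(3*x)) dx.
Step 6. Integrate ∫(2*x*exp(3*x)) dx by parts with u = x, dv = (2*exp(3*x)) dx, so v = 2*exp(3*x)/3: now -x**2*exp(3*x) + 2*x*exp(3*x)/3 + sin(2*x**3 + 10)/5 + ∫(-2*exp(3*x)/3) dx.
Step 7. Evaluate the standard form: now -x**2*exp(3*x) + 2*x*exp(3*x)/3 - 2*exp(3*x)/9 + sin(2*x**3 + 10)/5.
Answer: -x**2*exp(3*x) + 2*x*exp(3*x)/3 - 2*exp(3*x)/9 + sin(2*x**3 + 10)/5.


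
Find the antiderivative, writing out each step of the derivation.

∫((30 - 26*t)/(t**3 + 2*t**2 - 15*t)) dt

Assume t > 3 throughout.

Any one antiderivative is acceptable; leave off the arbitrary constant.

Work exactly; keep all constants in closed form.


Step 1. Decompose ∫((30 - 26*t)/(t**3 + 2*t**2 - 15*t)) dt by partial fractions, (30 - 26*t)/(t**3 + 2*t**2 - 15*t) = 4/(t + 5) - 2/(t - 3) - 2/t: now ∫(-2/t) dt + ∫(-2/(t - 3)) dt + ∫(4/(t + 5)) dt.
Step 2. Evaluate the standard form [assuming t > -5]: now 4*log(t + 5) + ∫(-2/t) dt + ∫(-2/(t - 3)) dt.
Step 3. Evaluate the standard form [assuming t > 0]: now -2*log(t) + 4*log(t + 5) + ∫(-2/(t - 3)) dt.
Step 4. Evaluate the standard form [assuming t > 3]: now -2*log(t) - 2*log(t - 3) + 4*log(t + 5).
Answer: -2*log(t) - 2*log(t - 3) + 4*log(t + 5).


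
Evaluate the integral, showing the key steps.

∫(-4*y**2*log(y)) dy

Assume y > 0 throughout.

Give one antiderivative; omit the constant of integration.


Step 1. Integrate ∫(-4*y**2*log(y)) dy by parts with u = log(y), dv = (-4*y**2) dy, so v = -4*y**3/3 [assuming y > 0]: now -4*y**3*log(y)/3 + ∫(4*y**2/3) dy.
Step 2. Evaluate the standard form: now -4*y**3*log(y)/3 + 4*y**3/9.
Answer: -4*y**3*log(y)/3 + 4*y**3/9.


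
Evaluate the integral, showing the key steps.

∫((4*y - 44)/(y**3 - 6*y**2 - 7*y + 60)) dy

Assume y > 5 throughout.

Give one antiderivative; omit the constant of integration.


Step 1. Decompose ∫((4*y - 44)/(y**3 - 6*y**2 - 7*y + 60)) dy by partial fractions, (4*y - 44)/(y**3 - 6*y**2 - 7*y + 60) = -1/(y + 3) + 4/(y - 4) - 3/(y - 5): now ∫(-3/(y - 5)) dy + ∫(4/(y - 4)) dy + ∫(-1/(y + 3)) dy.
Step 2. Evaluate the standard form [assuming y > 5]: now -3*log(y - 5) + ∫(4/(y - 4)) dy + ∫(-1/(y + 3)) dy.
Step 3. Evaluate the standard form [assuming y > 4]: now -3*log(y - 5) + 4*log(y - 4) + ∫(-1/(y + 3)) dy.
Step 4. Evaluate the standard form [assuming y > -3]: now -3*log(y - 5) + 4*log(y - 4) - log(y + 3).
Answer: -3*log(y - 5) + 4*log(y - 4) - log(y + 3).


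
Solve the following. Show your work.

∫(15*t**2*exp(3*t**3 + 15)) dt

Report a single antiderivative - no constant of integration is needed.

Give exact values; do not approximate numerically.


Step 1. Substitute u = t**3 + 5, turning ∫(15*t**2*exp(3*t**3 + 15)) dt into ∫(5*exp(3*u)) du: now ∫(5*exp(3*u)) du.
Step 2. Evaluate the standard form: now 5*exp(3*u)/3.
Step 3. Substitute back u = t**3 + 5: now 5*exp(3*t**3 + 15)/3.
Answer: 5*exp(3*t**3 + 15)/3.


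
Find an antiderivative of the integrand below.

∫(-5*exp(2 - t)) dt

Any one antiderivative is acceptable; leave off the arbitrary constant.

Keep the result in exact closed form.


Answer: 5*exp(2 - t).


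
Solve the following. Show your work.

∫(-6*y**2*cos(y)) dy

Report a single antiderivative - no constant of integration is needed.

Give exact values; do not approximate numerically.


Step 1. Integrate ∫(-6*y**2*cos(y)) dy by parts with u = y**2, dv = (-6*cos(y)) dy, so v = -6*sin(y): now -6*y**2*sin(y) + ∫(12*y*sin(y)) dy.
Step 2. Integrate ∫(12*y*sin(y)) dy by parts with u = y, dv = (12*sin(y)) dy, so v = -12*cos(y): now -6*y**2*sin(y) - 12*y*cos(y) + ∫(12*cos(y)) dy.
Step 3. Evaluate the standard form: now -6*y**2*sin(y) - 12*y*cos(y) + 12*sin(y).
Answer: -6*y**2*sin(y) - 12*y*cos(y) + 12*sin(y).


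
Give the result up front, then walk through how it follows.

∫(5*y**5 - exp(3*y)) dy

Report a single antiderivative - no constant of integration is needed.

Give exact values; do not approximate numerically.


The answer is 5*y**6/6 - exp(3*y)/3.
Step 1. Rewrite: now ∫(5*y**5) dy + ∫(-exp(3*y)) dy.
Step 2. Evaluate the standard form: now -exp(3*y)/3 + ∫(5*y**5) dy.
Step 3. Evaluate the standard form: now 5*y**6/6 - exp(3*y)/3.
Answer: 5*y**6/6 - exp(3*y)/3.


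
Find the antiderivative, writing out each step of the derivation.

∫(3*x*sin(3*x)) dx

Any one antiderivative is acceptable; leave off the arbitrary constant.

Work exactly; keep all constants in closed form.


Step 1. Integrate ∫(3*x*sin(3*x)) dx by parts with u = x, dv = (3*sin(3*x)) dx, so v = -cos(3*x): now -x*cos(3*x) + ∫(cos(3*x)) dx.
Step 2. Evaluate the standard form: now -x*cos(3*x) + sin(3*x)/3.
Answer: -x*cos(3*x) + sin(3*x)/3.


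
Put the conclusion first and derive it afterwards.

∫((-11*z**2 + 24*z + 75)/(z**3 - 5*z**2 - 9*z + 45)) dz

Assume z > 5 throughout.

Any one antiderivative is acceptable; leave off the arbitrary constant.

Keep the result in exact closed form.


The answer is -5*log(z - 5) - 4*log(z - 3) - 2*log(z + 3).
Step 1. Decompose ∫((-11*z**2 + 24*z + 75)/(z**3 - 5*z**2 - 9*z + 45)) dz by partial fractions, (-11*z**2 + 24*z + 75)/(z**3 - 5*z**2 - 9*z + 45) = -2/(z + 3) - 4/(z - 3) - 5/(z - 5): now ∫(-5/(z - 5)) dz + ∫(-4/(z - 3)) dz + ∫(-2/(z + 3)) dz.
Step 2. Evaluate the standard form [assuming z > -3]: now -2*log(z + 3) + ∫(-5/(z - 5)) dz + ∫(-4/(z - 3)) dz.
Step 3. Evaluate the standard form [assuming z > 3]: now -4*log(z - 3) - 2*log(z + 3) + ∫(-5/(z - 5)) dz.
Step 4. Evaluate the standard form [assuming z > 5]: now -5*log(z - 5) - 4*log(z - 3) - 2*log(z + 3).
Answer: -5*log(z - 5) - 4*log(z - 3) - 2*log(z + 3).


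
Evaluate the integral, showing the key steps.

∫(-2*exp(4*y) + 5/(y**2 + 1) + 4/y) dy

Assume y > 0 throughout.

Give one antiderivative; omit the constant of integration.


Step 1. Rewrite: now ∫(4/y) dy + ∫(5/(y**2 + 1)) dy + ∫(-2*exp(4*y)) dy.
Step 2. Evaluate the standard form: now -exp(4*y)/2 + ∫(4/y) dy + ∫(5/(y**2 + 1)) dy.
Step 3. Evaluate the standard form [assuming y > 0]: now -exp(4*y)/2 + 4*log(y) + ∫(5/(y**2 + 1)) dy.
Step 4. Evaluate the standard form: now -exp(4*y)/2 + 4*log(y) + 5*atan(y).
Answer: -exp(4*y)/2 + 4*log(y) + 5*atan(y).


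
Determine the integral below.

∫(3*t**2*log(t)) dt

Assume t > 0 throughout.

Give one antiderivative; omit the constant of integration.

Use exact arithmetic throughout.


Answer: t**3*log(t) - t**3/3.


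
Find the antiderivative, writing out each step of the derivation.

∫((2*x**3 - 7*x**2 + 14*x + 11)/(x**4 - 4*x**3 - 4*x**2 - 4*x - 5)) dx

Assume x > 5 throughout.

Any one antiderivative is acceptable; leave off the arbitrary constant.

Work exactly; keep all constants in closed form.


Step 1. Decompose ∫((2*x**3 - 7*x**2 + 14*x + 11)/(x**4 - 4*x**3 - 4*x**2 - 4*x - 5)) dx by partial fractions, (2*x**3 - 7*x**2 + 14*x + 11)/(x**4 - 4*x**3 - 4*x**2 - 4*x - 5) = -3/(x**2 + 1) + 1/(x + 1) + 1/(x - 5): now ∫(1/(x - 5)) dx + ∫(1/(x + 1)) dx + ∫(-3/(x**2 + 1)) dx.
Step 2. Evaluate the standard form [assuming x > -1]: now log(x + 1) + ∫(1/(x - 5)) dx + ∫(-3/(x**2 + 1)) dx.
Step 3. Evaluate the standard form [assuming x > 5]: now log(x - 5) + log(x + 1) + ∫(-3/(x**2 + 1)) dx.
Step 4. Evaluate the standard form: now log(x - 5) + log(x + 1) - 3*atan(x).
Answer: log(x - 5) + log(x + 1) - 3*atan(x).


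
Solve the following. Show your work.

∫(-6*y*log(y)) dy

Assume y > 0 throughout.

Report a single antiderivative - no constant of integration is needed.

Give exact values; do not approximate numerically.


Step 1. Integrate ∫(-6*y*log(y)) dy by parts with u = log(y), dv = (-6*y) dy, so v = -3*y**2 [assuming y > 0]: now -3*y**2*log(y) + ∫(3*y) dy.
Step 2. Evaluate the standard form: now -3*y**2*log(y) + 3*y**2/2.
Answer: -3*y**2*log(y) + 3*y**2/2.


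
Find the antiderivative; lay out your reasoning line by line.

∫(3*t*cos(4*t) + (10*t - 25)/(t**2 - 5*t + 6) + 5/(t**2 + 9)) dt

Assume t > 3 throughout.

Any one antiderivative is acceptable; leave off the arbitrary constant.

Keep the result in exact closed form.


Step 1. Rewrite: now ∫(3*t*cos(4*t)) dt + ∫((10*t - 25)/(t**2 - 5*t + 6)) dt + ∫(5/(t**2 + 9)) dt.
Step 2. Integrate ∫(3*t*cos(4*t)) dt by parts with u = t, dv = (3*cos(4*t)) dt, so v = 3*sin(4*t)/4: now 3*t*sin(4*t)/4 + ∫((10*t - 25)/(t**2 - 5*t + 6)) dt + ∫(5/(t**2 + 9)) dt + ∫(-3*sin(4*t)/4) dt.
Step 3. Evaluate the standard form: now 3*t*sin(4*t)/4 + 3*cos(4*t)/16 + ∫((10*t - 25)/(t**2 - 5*t + 6)) dt + ∫(5/(t**2 + 9)) dt.
Step 4. Evaluate the standard form: now 3*t*sin(4*t)/4 + 3*cos(4*t)/16 + 5*atan(t/3)/3 + ∫((10*t - 25)/(t**2 - 5*t + 6)) dt.
Step 5. Decompose ∫((10*t - 25)/(t**2 - 5*t + 6)) dt by partial fractions, (10*t - 25)/(t**2 - 5*t + 6) = 5/(t - 2) + 5/(t - 3): now 3*t*sin(4*t)/4 + 3*cos(4*t)/16 + 5*atan(t/3)/3 + ∫(5/(t - 3)) dt + ∫(5/(t - 2)) dt.
Step 6. Evaluate the standard form [assuming t > 2]: now 3*t*sin(4*t)/4 + 5*log(t - 2) + 3*cos(4*t)/16 + 5*atan(t/3)/3 + ∫(5/(t - 3)) dt.
Step 7. Evaluate the standard form [assuming t > 3]: now 3*t*sin(4*t)/4 + 5*log(t - 3) + 5*log(t - 2) + 3*cos(4*t)/16 + 5*atan(t/3)/3.
Answer: 3*t*sin(4*t)/4 + 5*log(t - 3) + 5*log(t - 2) + 3*cos(4*t)/16 + 5*atan(t/3)/3.


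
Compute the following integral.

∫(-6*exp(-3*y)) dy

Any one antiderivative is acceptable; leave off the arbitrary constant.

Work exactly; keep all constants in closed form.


Answer: 2*exp(-3*y).


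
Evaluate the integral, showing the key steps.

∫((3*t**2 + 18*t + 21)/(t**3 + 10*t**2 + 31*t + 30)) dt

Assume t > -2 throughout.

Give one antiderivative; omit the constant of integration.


Step 1. Decompose ∫((3*t**2 + 18*t + 21)/(t**3 + 10*t**2 + 31*t + 30)) dt by partial fractions, (3*t**2 + 18*t + 21)/(t**3 + 10*t**2 + 31*t + 30) = 1/(t + 5) + 3/(t + 3) - 1/(t + 2): now ∫(-1/(t + 2)) dt + ∫(3/(t + 3)) dt + ∫(1/(t + 5)) dt.
Step 2. Evaluate the standard form [assuming t > -2]: now -log(t + 2) + ∫(3/(t + 3)) dt + ∫(1/(t + 5)) dt.
Step 3. Evaluate the standard form [assuming t > -5]: now -log(t + 2) + log(t + 5) + ∫(3/(t + 3)) dt.
Step 4. Evaluate the standard form [assuming t > -3]: now -log(t + 2) + 3*log(t + 3) + log(t + 5).
Answer: -log(t + 2) + 3*log(t + 3) + log(t + 5).


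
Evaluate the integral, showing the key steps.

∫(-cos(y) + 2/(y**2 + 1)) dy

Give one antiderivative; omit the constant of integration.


Step 1. Rewrite: now ∫(2/(y**2 + 1)) dy + ∫(-cos(y)) dy.
Step 2. Evaluate the standard form: now -sin(y) + ∫(2/(y**2 + 1)) dy.
Step 3. Evaluate the standard form: now -sin(y) + 2*atan(y).
Answer: -sin(y) + 2*atan(y).


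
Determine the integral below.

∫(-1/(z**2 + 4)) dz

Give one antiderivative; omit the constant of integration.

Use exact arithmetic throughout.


Answer: -atan(z/2)/2.


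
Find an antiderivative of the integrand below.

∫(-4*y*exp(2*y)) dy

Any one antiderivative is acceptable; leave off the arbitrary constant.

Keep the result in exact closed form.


Answer: -2*y*exp(2*y) + exp(2*y).


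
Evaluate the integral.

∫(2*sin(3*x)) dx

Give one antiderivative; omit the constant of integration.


Answer: -2*cos(3*x)/3.


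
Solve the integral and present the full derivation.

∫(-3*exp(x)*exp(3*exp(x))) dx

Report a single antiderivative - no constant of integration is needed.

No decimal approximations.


Step 1. Substitute u = exp(x), turning ∫(-3*exp(x)*exp(3*exp(x))) dx into ∫(-3*exp(3*u)) du: now ∫(-3*exp(3*u)) du.
Step 2. Evaluate the standard form: now -exp(3*u).
Step 3. Substitute back u = exp(x): now -exp(3*exp(x)).
Answer: -exp(3*exp(x)).


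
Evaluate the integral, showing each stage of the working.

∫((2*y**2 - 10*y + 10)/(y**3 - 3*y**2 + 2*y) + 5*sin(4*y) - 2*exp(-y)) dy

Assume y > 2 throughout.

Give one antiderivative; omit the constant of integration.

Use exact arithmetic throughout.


Step 1. Rewrite: now ∫((2*y**2 - 10*y + 10)/(y**3 - 3*y**2 + 2*y)) dy + ∫(-2*exp(-y)) dy + ∫(5*sin(4*y)) dy.
Step 2. Evaluate the standard form: now ∫((2*y**2 - 10*y + 10)/(y**3 - 3*y**2 + 2*y)) dy + ∫(5*sin(4*y)) dy + 2*exp(-y).
Step 3. Evaluate the standard form: now -5*cos(4*y)/4 + ∫((2*y**2 - 10*y + 10)/(y**3 - 3*y**2 + 2*y)) dy + 2*exp(-y).
Step 4. Decompose ∫((2*y**2 - 10*y + 10)/(y**3 - 3*y**2 + 2*y)) dy by partial fractions, (2*y**2 - 10*y + 10)/(y**3 - 3*y**2 + 2*y) = -2/(y - 1) - 1/(y - 2) + 5/y: now -5*cos(4*y)/4 + ∫(5/y) dy + ∫(-1/(y - 2)) dy + ∫(-2/(y - 1)) dy + 2*exp(-y).
Step 5. Evaluate the standard form [assuming y > 0]: now 5*log(y) - 5*cos(4*y)/4 + ∫(-1/(y - 2)) dy + ∫(-2/(y - 1)) dy + 2*exp(-y).
Step 6. Evaluate the standard form [assuming y > 1]: now 5*log(y) - 2*log(y - 1) - 5*cos(4*y)/4 + ∫(-1/(y - 2)) dy + 2*exp(-y).
Step 7. Evaluate the standard form [assuming y > 2]: now 5*log(y) - log(y - 2) - 2*log(y - 1) - 5*cos(4*y)/4 + 2*exp(-y).
Answer: 5*log(y) - log(y - 2) - 2*log(y - 1) - 5*cos(4*y)/4 + 2*exp(-y).


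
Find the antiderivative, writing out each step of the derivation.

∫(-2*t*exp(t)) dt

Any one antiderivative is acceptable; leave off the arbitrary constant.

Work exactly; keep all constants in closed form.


Step 1. Integrate ∫(-2*t*exp(t)) dt by parts with u = t, dv = (-2*exp(t)) dt, so v = -2*exp(t): now -2*t*exp(t) + ∫(2*exp(t)) dt.
Step 2. Evaluate the standard form: now -2*t*exp(t) + 2*exp(t).
Answer: -2*t*exp(t) + 2*exp(t).


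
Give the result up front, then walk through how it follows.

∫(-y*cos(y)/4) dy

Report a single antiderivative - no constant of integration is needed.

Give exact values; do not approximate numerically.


The answer is -y*sin(y)/4 - cos(y)/4.
Step 1. Integrate ∫(-y*cos(y)/4) dy by parts with u = y, dv = (-cos(y)/4) dy, so v = -sin(y)/4: now -y*sin(y)/4 + ∫(sin(y)/4) dy.
Step 2. Evaluate the standard form: now -y*sin(y)/4 - cos(y)/4.
Answer: -y*sin(y)/4 - cos(y)/4.


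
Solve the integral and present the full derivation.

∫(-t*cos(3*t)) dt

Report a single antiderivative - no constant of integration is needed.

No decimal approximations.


Step 1. Integrate ∫(-t*cos(3*t)) dt by parts with u = t, dv = (-cos(3*t)) dt, so v = -sin(3*t)/3: now -t*sin(3*t)/3 + ∫(sin(3*t)/3) dt.
Step 2. Evaluate the standard form: now -t*sin(3*t)/3 - cos(3*t)/9.
Answer: -t*sin(3*t)/3 - cos(3*t)/9.


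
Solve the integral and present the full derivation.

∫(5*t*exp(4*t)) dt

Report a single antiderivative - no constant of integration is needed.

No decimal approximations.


Step 1. Integrate ∫(5*t*exp(4*t)) dt by parts with u = t, dv = (5*exp(4*t)) dt, so v = 5*exp(4*t)/4: now 5*t*exp(4*t)/4 + ∫(-5*exp(4*t)/4) dt.
Step 2. Evaluate the standard form: now 5*t*exp(4*t)/4 - 5*exp(4*t)/16.
Answer: 5*t*exp(4*t)/4 - 5*exp(4*t)/16.


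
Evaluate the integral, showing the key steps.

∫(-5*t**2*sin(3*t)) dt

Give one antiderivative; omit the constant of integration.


Step 1. Integrate ∫(-5*t**2*sin(3*t)) dt by parts with u = t**2, dv = (-5*sin(3*t)) dt, so v = 5*cos(3*t)/3: now 5*t**2*cos(3*t)/3 + ∫(-10*t*cos(3*t)/3) dt.
Step 2. Integrate ∫(-10*t*cos(3*t)/3) dt by parts with u = t, dv = (-10*cos(3*t)/3) dt, so v = -10*sin(3*t)/9: now 5*t**2*cos(3*t)/3 - 10*t*sin(3*t)/9 + ∫(10*sin(3*t)/9) dt.
Step 3. Evaluate the standard form: now 5*t**2*cos(3*t)/3 - 10*t*sin(3*t)/9 - 10*cos(3*t)/27.
Answer: 5*t**2*cos(3*t)/3 - 10*t*sin(3*t)/9 - 10*cos(3*t)/27.


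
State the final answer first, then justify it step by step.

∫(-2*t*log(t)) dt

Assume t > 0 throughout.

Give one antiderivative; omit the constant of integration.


The answer is -t**2*log(t) + t**2/2.
Step 1. Integrate ∫(-2*t*log(t)) dt by parts with u = log(t), dv = (-2*t) dt, so v = -t**2 [assuming t > 0]: now -t**2*log(t) + ∫(t) dt.
Step 2. Evaluate the standard form: now -t**2*log(t) + t**2/2.
Answer: -t**2*log(t) + t**2/2.


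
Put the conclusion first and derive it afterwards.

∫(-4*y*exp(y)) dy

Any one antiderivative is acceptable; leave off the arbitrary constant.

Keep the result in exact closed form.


The answer is -4*y*exp(y) + 4*exp(y).
Step 1. Integrate ∫(-4*y*exp(y)) dy by parts with u = y, dv = (-4*exp(y)) dy, so v = -4*exp(y): now -4*y*exp(y) + ∫(4*exp(y)) dy.
Step 2. Evaluate the standard form: now -4*y*exp(y) + 4*exp(y).
Answer: -4*y*exp(y) + 4*exp(y).


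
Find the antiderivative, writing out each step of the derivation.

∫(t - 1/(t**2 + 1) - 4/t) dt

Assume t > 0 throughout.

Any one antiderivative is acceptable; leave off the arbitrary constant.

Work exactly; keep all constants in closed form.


Step 1. Rewrite: now ∫(-4/t) dt + ∫(t) dt + ∫(-1/(t**2 + 1)) dt.
Step 2. Evaluate the standard form: now t**2/2 + ∫(-4/t) dt + ∫(-1/(t**2 + 1)) dt.
Step 3. Evaluate the standard form: now t**2/2 - atan(t) + ∫(-4/t) dt.
Step 4. Evaluate the standard form [assuming t > 0]: now t**2/2 - 4*log(t) - atan(t).
Answer: t**2/2 - 4*log(t) - atan(t).


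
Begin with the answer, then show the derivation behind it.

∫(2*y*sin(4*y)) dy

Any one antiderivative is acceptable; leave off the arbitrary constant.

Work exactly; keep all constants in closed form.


The answer is -y*cos(4*y)/2 + sin(4*y)/8.
Step 1. Integrate ∫(2*y*sin(4*y)) dy by parts with u = y, dv = (2*sin(4*y)) dy, so v = -cos(4*y)/2: now -y*cos(4*y)/2 + ∫(cos(4*y)/2) dy.
Step 2. Evaluate the standard form: now -y*cos(4*y)/2 + sin(4*y)/8.
Answer: -y*cos(4*y)/2 + sin(4*y)/8.


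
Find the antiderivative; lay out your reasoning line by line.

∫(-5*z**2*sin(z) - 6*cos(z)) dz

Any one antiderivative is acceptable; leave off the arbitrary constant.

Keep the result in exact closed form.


Step 1. Rewrite: now ∫(-5*z**2*sin(z)) dz + ∫(-6*cos(z)) dz.
Step 2. Evaluate the standard form: now -6*sin(z) + ∫(-5*z**2*sin(z)) dz.
Step 3. Integrate ∫(-5*z**2*sin(z)) dz by parts with u = z**2, dv = (-5*sin(z)) dz, so v = 5*cos(z): now 5*z**2*cos(z) - 6*sin(z) + ∫(-10*z*cos(z)) dz.
Step 4. Integrate ∫(-10*z*cos(z)) dz by parts with u = z, dv = (-10*cos(z)) dz, so v = -10*sin(z): now 5*z**2*cos(z) - 10*z*sin(z) - 6*sin(z) + ∫(10*sin(z)) dz.
Step 5. Evaluate the standard form: now 5*z**2*cos(z) - 10*z*sin(z) - 6*sin(z) - 10*cos(z).
Answer: 5*z**2*cos(z) - 10*z*sin(z) - 6*sin(z) - 10*cos(z).


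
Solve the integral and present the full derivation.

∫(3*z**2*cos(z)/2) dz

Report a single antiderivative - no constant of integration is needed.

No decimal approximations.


Step 1. Integrate ∫(3*z**2*cos(z)/2) dz by parts with u = z**2, dv = (3*cos(z)/2) dz, so v = 3*sin(z)/2: now 3*z**2*sin(z)/2 + ∫(-3*z*sin(z)) dz.
Step 2. Integrate ∫(-3*z*sin(z)) dz by parts with u = z, dv = (-3*sin(z)) dz, so v = 3*cos(z): now 3*z**2*sin(z)/2 + 3*z*cos(z) + ∫(-3*cos(z)) dz.
Step 3. Evaluate the standard form: now 3*z**2*sin(z)/2 + 3*z*cos(z) - 3*sin(z).
Answer: 3*z**2*sin(z)/2 + 3*z*cos(z) - 3*sin(z).


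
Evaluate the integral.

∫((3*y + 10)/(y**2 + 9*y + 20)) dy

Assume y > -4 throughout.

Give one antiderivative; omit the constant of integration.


Answer: -2*log(y + 4) + 5*log(y + 5).


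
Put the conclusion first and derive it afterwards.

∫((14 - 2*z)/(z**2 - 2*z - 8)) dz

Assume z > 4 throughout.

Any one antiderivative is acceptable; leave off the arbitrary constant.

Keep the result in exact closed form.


The answer is log(z - 4) - 3*log(z + 2).
Step 1. Decompose ∫((14 - 2*z)/(z**2 - 2*z - 8)) dz by partial fractions, (14 - 2*z)/(z**2 - 2*z - 8) = -3/(z + 2) + 1/(z - 4): now ∫(1/(z - 4)) dz + ∫(-3/(z + 2)) dz.
Step 2. Evaluate the standard form [assuming z > -2]: now -3*log(z + 2) + ∫(1/(z - 4)) dz.
Step 3. Evaluate the standard form [assuming z > 4]: now log(z - 4) - 3*log(z + 2).
Answer: log(z - 4) - 3*log(z + 2).


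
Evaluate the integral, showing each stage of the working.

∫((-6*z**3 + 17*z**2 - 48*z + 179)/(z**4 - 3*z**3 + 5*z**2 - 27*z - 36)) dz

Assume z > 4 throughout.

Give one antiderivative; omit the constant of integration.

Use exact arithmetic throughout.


Step 1. Decompose ∫((-6*z**3 + 17*z**2 - 48*z + 179)/(z**4 - 3*z**3 + 5*z**2 - 27*z - 36)) dz by partial fractions, (-6*z**3 + 17*z**2 - 48*z + 179)/(z**4 - 3*z**3 + 5*z**2 - 27*z - 36) = -2/(z**2 + 9) - 5/(z + 1) - 1/(z - 4): now ∫(-1/(z - 4)) dz + ∫(-5/(z + 1)) dz + ∫(-2/(z**2 + 9)) dz.
Step 2. Evaluate the standard form [assuming z > -1]: now -5*log(z + 1) + ∫(-1/(z - 4)) dz + ∫(-2/(z**2 + 9)) dz.
Step 3. Evaluate the standard form [assuming z > 4]: now -log(z - 4) - 5*log(z + 1) + ∫(-2/(z**2 + 9)) dz.
Step 4. Evaluate the standard form: now -log(z - 4) - 5*log(z + 1) - 2*atan(z/3)/3.
Answer: -log(z - 4) - 5*log(z + 1) - 2*atan(z/3)/3.
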